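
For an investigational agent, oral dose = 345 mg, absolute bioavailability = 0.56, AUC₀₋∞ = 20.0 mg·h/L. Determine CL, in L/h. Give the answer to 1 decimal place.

9.7 L/h

CL = F·Dose / AUC = 0.56 × 345 / 20.0 = 9.660 L/h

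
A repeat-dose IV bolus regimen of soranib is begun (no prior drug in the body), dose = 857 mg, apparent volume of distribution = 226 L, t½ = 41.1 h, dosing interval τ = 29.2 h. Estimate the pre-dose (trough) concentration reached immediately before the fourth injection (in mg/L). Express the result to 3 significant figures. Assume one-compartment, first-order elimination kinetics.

C₀ per dose = Dose / Vd = 857 / 226 = 3.792 mg/L
k = ln2 / t½ = 0.693147 / 41.1 = 0.01686 h⁻¹
Fraction remaining after one interval: r = e^(−kτ) = e^(−0.01686 × 29.2) = 0.6112
Before dose 4, 3 doses have been given (aged 1τ, 2τ, 3τ).
C_trough = C₀ × (r + r² + … + r^3) = C₀ × r(1−r^3)/(1−r)
        = 3.792 × 0.6112 × (1 − 0.2283) / (1 − 0.6112) = 4.600 mg/L

4.60 mg/L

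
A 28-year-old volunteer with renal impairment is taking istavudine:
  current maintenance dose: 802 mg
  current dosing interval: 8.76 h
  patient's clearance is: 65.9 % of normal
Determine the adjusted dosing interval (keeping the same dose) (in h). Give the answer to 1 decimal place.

13.3 h

To keep the same average steady-state level, dosing rate must scale with clearance.
CL ratio = 65.9 / 100 = 0.6590
New interval (same dose) = 8.76 / 0.6590 = 13.29 h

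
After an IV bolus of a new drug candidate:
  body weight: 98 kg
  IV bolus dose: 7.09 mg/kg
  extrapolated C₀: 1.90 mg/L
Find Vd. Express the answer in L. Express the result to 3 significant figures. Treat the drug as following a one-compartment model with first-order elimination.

366 L

Dose = 7.09 × 98 = 694.8 mg
Vd = Dose / C₀ = 694.8 / 1.90 = 365.7 L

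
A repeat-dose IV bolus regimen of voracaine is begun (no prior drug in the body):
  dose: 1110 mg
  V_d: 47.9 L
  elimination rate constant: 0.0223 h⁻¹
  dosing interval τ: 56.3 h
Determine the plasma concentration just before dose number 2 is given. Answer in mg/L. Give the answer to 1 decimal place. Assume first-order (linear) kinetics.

6.6 mg/L

C₀ per dose = Dose / Vd = 1110 / 47.9 = 23.17 mg/L
Fraction remaining after one interval: r = e^(−kτ) = e^(−0.02230 × 56.3) = 0.2849
Before dose 2, 1 dose has been given (aged 1τ).
C_trough = C₀ × r = 23.17 × 0.2849 = 6.601 mg/L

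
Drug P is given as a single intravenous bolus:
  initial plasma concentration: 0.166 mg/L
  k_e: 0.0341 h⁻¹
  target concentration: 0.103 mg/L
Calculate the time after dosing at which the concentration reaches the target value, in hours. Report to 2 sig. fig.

14 h

t = ln(C₀ / C) / k = ln(0.1660 / 0.103) / 0.03410
  = ln(1.612) / 0.03410 = 0.4775 / 0.03410 = 14.00 h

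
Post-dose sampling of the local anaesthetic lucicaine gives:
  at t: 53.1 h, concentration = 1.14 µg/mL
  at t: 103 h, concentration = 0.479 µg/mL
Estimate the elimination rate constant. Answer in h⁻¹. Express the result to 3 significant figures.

k = ln(C₁/C₂) / (t₂ − t₁) = ln(1.14/0.479) / (103 − 53.1)
  = 0.8671 / 49.90 = 0.01738 h⁻¹

0.0174 h⁻¹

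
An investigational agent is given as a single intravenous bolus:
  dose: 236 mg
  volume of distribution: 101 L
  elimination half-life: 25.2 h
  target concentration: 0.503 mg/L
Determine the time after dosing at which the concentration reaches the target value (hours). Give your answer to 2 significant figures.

56 h

C₀ = Dose / Vd = 236.0 / 101 = 2.337 mg/L
k = ln2 / t½ = 0.693147 / 25.2 = 0.02751 h⁻¹
t = ln(C₀ / C) / k = ln(2.337 / 0.503) / 0.02751
  = ln(4.646) / 0.02751 = 1.536 / 0.02751 = 55.83 h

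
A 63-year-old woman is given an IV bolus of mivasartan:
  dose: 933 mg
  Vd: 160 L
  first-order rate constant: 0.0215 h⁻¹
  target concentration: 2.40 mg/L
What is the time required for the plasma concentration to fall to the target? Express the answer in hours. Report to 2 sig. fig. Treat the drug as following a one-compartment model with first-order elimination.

41 h

C₀ = Dose / Vd = 933.0 / 160 = 5.831 mg/L
t = ln(C₀ / C) / k = ln(5.831 / 2.40) / 0.02150
  = ln(2.430) / 0.02150 = 0.8879 / 0.02150 = 41.30 h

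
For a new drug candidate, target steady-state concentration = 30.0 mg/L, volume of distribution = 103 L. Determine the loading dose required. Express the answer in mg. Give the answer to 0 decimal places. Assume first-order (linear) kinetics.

LD = Css × Vd = 30.0 × 103 = 3090 mg

3090 mg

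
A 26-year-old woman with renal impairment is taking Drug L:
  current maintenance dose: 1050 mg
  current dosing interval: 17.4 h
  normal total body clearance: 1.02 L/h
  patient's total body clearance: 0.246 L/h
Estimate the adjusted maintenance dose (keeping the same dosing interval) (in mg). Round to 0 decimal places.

253 mg

To keep the same average steady-state level, dosing rate must scale with clearance.
CL ratio = 0.246 / 1.02 = 0.2412
New dose (same interval) = 1050 × 0.2412 = 253.3 mg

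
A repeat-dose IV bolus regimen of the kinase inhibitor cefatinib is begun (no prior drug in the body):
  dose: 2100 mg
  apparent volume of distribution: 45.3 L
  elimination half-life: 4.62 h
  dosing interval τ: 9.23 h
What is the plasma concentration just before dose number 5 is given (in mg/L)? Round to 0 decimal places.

15 mg/L

C₀ per dose = Dose / Vd = 2100 / 45.3 = 46.36 mg/L
k = ln2 / t½ = 0.693147 / 4.62 = 0.1500 h⁻¹
Fraction remaining after one interval: r = e^(−kτ) = e^(−0.1500 × 9.23) = 0.2504
Before dose 5, 4 doses have been given (aged 1τ, 2τ, 3τ, 4τ).
C_trough = C₀ × (r + r² + … + r^4) = C₀ × r(1−r^4)/(1−r)
        = 46.36 × 0.2504 × (1 − 0.003931) / (1 − 0.2504) = 15.43 mg/L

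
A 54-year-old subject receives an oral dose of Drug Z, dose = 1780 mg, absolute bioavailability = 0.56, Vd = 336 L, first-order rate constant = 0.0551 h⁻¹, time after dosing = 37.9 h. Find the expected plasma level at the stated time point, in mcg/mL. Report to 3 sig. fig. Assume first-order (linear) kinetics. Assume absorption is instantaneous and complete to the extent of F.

0.368 mcg/mL

Amount reaching circulation = F × Dose = 0.56 × 1780 = 996.8 mg
C₀ = F·Dose / Vd = 996.8 / 336 = 2.967 mg/L
C = C₀ · e^(−k·t) = 2.967 × e^(−0.05510 × 37.9)
  = 2.967 × 0.1239 = 0.3676 mg/L
(0.3676 mg/L = 0.3676 mcg/mL)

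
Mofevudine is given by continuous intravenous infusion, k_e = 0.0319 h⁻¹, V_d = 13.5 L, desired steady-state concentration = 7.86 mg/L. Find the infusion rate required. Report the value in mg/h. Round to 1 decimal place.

CL = k × Vd = 0.03190 × 13.5 = 0.4307 L/h
At steady state, infusion rate R₀ = Css × CL = 7.86 × 0.4307 = 3.385 mg/h

3.4 mg/h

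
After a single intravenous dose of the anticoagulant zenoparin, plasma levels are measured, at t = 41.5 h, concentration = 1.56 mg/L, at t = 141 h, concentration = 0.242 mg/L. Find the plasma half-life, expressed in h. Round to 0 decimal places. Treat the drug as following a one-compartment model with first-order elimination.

37 h

k = ln(C₁/C₂) / (t₂ − t₁) = ln(1.56/0.242) / (141 − 41.5)
  = 1.864 / 99.50 = 0.01873 h⁻¹
t½ = ln2 / k = 0.693147 / 0.01873 = 37.01 h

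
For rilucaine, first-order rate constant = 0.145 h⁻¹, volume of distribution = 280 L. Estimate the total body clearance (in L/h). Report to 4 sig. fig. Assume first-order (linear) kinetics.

40.60 L/h

CL = k × Vd = 0.145 × 280 = 40.60 L/h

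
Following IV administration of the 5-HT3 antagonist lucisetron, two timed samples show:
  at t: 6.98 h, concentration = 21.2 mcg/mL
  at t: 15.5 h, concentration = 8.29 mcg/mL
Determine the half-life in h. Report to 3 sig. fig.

6.29 h

k = ln(C₁/C₂) / (t₂ − t₁) = ln(21.2/8.29) / (15.5 − 6.98)
  = 0.9390 / 8.520 = 0.1102 h⁻¹
t½ = ln2 / k = 0.693147 / 0.1102 = 6.290 h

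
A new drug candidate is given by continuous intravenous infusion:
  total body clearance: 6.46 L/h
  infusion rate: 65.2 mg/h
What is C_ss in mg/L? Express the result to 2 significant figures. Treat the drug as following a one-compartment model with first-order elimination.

At steady state Css = R₀ / CL = 65.2 / 6.460 = 10.09 mg/L

10 mg/L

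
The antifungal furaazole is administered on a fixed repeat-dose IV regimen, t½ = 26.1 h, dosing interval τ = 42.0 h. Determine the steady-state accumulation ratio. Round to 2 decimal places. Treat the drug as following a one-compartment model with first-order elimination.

1.49

k = ln2 / t½ = 0.693147 / 26.1 = 0.02656 h⁻¹
e^(−kτ) = e^(−0.02656 × 42.0) = 0.3277
Accumulation ratio R = 1 / (1 − e^(−kτ)) = 1 / (1 − 0.3277) = 1.487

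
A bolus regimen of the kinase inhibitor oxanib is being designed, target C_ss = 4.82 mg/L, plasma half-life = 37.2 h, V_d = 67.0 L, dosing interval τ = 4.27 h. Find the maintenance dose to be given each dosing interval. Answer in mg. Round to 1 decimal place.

25.7 mg

k = ln2 / t½ = 0.693147 / 37.2 = 0.01863 h⁻¹
CL = k × Vd = 0.01863 × 67.0 = 1.248 L/h
At steady state, Dose/τ = Css × CL.
Dose = Css × CL × τ = 4.82 × 1.248 × 4.27 = 25.69 mg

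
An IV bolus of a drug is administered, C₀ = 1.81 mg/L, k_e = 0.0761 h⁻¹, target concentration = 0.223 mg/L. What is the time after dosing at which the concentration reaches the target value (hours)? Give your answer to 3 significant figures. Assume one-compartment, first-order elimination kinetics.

t = ln(C₀ / C) / k = ln(1.810 / 0.223) / 0.07610
  = ln(8.117) / 0.07610 = 2.094 / 0.07610 = 27.52 h

27.5 h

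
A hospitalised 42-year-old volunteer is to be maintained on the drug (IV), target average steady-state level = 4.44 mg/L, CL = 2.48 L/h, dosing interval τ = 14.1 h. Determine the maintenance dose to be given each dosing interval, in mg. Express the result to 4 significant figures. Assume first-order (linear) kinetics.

At steady state, Dose/τ = Css × CL.
Dose = Css × CL × τ = 4.44 × 2.480 × 14.1 = 155.3 mg

155.3 mg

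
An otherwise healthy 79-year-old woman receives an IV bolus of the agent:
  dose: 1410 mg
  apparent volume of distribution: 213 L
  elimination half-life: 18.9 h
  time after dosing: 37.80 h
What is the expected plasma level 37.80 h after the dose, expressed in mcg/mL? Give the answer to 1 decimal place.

C₀ = Dose / Vd = 1410 / 213 = 6.620 mg/L
k = ln2 / t½ = 0.693147 / 18.9 = 0.03667 h⁻¹
t / t½ = 37.80 / 18.9 = 2 half-lives
C = C₀ × (1/2)^2 = 6.620 × 0.2500 = 1.655 mg/L
(1.655 mg/L = 1.655 mcg/mL)

1.7 mcg/mL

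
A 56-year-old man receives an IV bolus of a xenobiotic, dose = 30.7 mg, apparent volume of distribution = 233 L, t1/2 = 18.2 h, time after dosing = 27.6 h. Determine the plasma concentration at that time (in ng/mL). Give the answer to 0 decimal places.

C₀ = Dose / Vd = 30.70 / 233 = 0.1318 mg/L
k = ln2 / t½ = 0.693147 / 18.2 = 0.03809 h⁻¹
C = C₀ · e^(−k·t) = 0.1318 × e^(−0.03809 × 27.6)
  = 0.1318 × 0.3495 = 0.04606 mg/L
Convert: 0.04606 mg/L × 1000 = 46.06 ng/mL

46 ng/mL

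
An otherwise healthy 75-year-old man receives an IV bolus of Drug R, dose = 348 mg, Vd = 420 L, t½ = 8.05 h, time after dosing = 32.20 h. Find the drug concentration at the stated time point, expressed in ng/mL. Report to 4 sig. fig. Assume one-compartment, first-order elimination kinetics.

51.79 ng/mL

C₀ = Dose / Vd = 348.0 / 420 = 0.8286 mg/L
k = ln2 / t½ = 0.693147 / 8.05 = 0.08611 h⁻¹
t / t½ = 32.20 / 8.05 = 4 half-lives
C = C₀ × (1/2)^4 = 0.8286 × 0.06250 = 0.05179 mg/L
Convert: 0.05179 mg/L × 1000 = 51.79 ng/mL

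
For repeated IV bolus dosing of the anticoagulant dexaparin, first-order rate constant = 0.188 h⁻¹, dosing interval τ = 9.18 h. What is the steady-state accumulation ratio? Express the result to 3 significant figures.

1.22

e^(−kτ) = e^(−0.1880 × 9.18) = 0.1780
Accumulation ratio R = 1 / (1 − e^(−kτ)) = 1 / (1 − 0.1780) = 1.217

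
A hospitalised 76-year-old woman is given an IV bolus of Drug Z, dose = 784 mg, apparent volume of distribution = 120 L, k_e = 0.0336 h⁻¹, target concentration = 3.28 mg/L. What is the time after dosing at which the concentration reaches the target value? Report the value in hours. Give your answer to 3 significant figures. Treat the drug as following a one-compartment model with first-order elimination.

C₀ = Dose / Vd = 784.0 / 120 = 6.533 mg/L
t = ln(C₀ / C) / k = ln(6.533 / 3.28) / 0.03360
  = ln(1.992) / 0.03360 = 0.6891 / 0.03360 = 20.51 h

20.5 h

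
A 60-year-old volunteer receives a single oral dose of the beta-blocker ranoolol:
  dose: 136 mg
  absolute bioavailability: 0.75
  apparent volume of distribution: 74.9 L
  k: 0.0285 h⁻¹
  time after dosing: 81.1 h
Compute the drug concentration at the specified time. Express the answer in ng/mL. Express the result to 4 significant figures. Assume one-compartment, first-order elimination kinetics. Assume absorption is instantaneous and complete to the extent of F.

135.0 ng/mL

Amount reaching circulation = F × Dose = 0.75 × 136.0 = 102.0 mg
C₀ = F·Dose / Vd = 102.0 / 74.9 = 1.362 mg/L
C = C₀ · e^(−k·t) = 1.362 × e^(−0.02850 × 81.1)
  = 1.362 × 0.09913 = 0.1350 mg/L
Convert: 0.1350 mg/L × 1000 = 135.0 ng/mL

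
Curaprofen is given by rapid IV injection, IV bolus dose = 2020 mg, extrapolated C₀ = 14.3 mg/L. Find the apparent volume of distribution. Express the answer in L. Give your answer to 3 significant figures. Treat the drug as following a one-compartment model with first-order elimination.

141 L

Vd = Dose / C₀ = 2020 / 14.3 = 141.3 L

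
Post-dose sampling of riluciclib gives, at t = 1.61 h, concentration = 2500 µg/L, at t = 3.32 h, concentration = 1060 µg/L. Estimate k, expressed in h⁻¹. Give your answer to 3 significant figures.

0.502 h⁻¹

k = ln(C₁/C₂) / (t₂ − t₁) = ln(2500/1060) / (3.32 − 1.61)
  = 0.8580 / 1.710 = 0.5018 h⁻¹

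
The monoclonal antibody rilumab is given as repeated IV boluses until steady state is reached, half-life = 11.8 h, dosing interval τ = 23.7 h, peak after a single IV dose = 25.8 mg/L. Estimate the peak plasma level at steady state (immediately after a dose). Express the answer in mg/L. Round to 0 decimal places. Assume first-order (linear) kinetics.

k = ln2 / t½ = 0.693147 / 11.8 = 0.05874 h⁻¹
e^(−kτ) = e^(−0.05874 × 23.7) = 0.2485
Accumulation ratio R = 1 / (1 − e^(−kτ)) = 1 / (1 − 0.2485) = 1.331
Steady-state peak = C₀ × R = 25.8 × 1.331 = 34.34 mg/L

34 mg/L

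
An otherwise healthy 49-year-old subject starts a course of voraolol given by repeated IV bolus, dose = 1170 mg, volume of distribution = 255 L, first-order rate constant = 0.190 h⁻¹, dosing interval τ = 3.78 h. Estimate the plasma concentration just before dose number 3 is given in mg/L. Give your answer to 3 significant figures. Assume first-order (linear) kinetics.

C₀ per dose = Dose / Vd = 1170 / 255 = 4.588 mg/L
Fraction remaining after one interval: r = e^(−kτ) = e^(−0.1900 × 3.78) = 0.4876
Before dose 3, 2 doses have been given (aged 1τ, 2τ).
C_trough = C₀ × (r + r²) = 4.588 × (0.4876 + 0.2378) = 3.328 mg/L

3.33 mg/L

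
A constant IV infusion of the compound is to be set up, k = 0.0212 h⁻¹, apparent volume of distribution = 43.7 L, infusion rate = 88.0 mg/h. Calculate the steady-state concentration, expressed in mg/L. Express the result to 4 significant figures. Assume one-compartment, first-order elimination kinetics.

CL = k × Vd = 0.02120 × 43.7 = 0.9264 L/h
At steady state Css = R₀ / CL = 88.0 / 0.9264 = 94.99 mg/L

94.99 mg/L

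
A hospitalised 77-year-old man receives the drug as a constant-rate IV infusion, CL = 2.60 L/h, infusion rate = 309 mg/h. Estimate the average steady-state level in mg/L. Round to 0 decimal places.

At steady state Css = R₀ / CL = 309 / 2.600 = 118.8 mg/L

119 mg/L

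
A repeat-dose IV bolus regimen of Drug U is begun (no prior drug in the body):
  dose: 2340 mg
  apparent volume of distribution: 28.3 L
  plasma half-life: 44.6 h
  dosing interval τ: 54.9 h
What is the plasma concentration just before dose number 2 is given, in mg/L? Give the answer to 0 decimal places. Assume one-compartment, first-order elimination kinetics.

35 mg/L

C₀ per dose = Dose / Vd = 2340 / 28.3 = 82.69 mg/L
k = ln2 / t½ = 0.693147 / 44.6 = 0.01554 h⁻¹
Fraction remaining after one interval: r = e^(−kτ) = e^(−0.01554 × 54.9) = 0.4261
Before dose 2, 1 dose has been given (aged 1τ).
C_trough = C₀ × r = 82.69 × 0.4261 = 35.23 mg/L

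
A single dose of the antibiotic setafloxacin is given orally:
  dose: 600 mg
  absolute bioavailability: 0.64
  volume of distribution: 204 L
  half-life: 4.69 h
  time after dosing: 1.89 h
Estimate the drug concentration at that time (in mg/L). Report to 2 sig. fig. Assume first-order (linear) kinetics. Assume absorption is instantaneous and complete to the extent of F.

Amount reaching circulation = F × Dose = 0.64 × 600.0 = 384.0 mg
C₀ = F·Dose / Vd = 384.0 / 204 = 1.882 mg/L
k = ln2 / t½ = 0.693147 / 4.69 = 0.1478 h⁻¹
C = C₀ · e^(−k·t) = 1.882 × e^(−0.1478 × 1.89)
  = 1.882 × 0.7563 = 1.423 mg/L

1.4 mg/L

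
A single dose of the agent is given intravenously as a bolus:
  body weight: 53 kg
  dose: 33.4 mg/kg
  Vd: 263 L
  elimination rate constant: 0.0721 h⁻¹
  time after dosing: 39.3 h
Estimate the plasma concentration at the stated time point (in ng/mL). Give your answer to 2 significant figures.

Total dose = 33.4 × 53 = 1770 mg
C₀ = Dose / Vd = 1770 / 263 = 6.730 mg/L
C = C₀ · e^(−k·t) = 6.730 × e^(−0.07210 × 39.3)
  = 6.730 × 0.05880 = 0.3957 mg/L
Convert: 0.3957 mg/L × 1000 = 395.7 ng/mL

400 ng/mL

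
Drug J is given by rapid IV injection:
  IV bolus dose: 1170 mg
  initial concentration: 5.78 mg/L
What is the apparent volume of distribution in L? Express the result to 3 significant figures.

Vd = Dose / C₀ = 1170 / 5.78 = 202.4 L

202 L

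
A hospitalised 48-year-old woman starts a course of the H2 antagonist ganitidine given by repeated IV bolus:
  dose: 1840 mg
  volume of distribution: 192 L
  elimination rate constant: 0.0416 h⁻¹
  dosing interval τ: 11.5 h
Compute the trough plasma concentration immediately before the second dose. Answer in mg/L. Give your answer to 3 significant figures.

5.94 mg/L

C₀ per dose = Dose / Vd = 1840 / 192 = 9.583 mg/L
Fraction remaining after one interval: r = e^(−kτ) = e^(−0.04160 × 11.5) = 0.6198
Before dose 2, 1 dose has been given (aged 1τ).
C_trough = C₀ × r = 9.583 × 0.6198 = 5.940 mg/L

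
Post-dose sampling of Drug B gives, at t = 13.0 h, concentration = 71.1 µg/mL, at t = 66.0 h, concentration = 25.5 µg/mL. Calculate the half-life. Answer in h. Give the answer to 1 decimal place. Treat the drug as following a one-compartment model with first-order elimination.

k = ln(C₁/C₂) / (t₂ − t₁) = ln(71.1/25.5) / (66.0 − 13.0)
  = 1.025 / 53.00 = 0.01934 h⁻¹
t½ = ln2 / k = 0.693147 / 0.01934 = 35.84 h

35.8 h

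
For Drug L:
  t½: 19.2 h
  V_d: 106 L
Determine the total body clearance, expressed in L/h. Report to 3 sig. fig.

k = ln2 / t½ = 0.693147 / 19.2 = 0.03610 h⁻¹
CL = k × Vd = 0.03610 × 106 = 3.827 L/h

3.83 L/h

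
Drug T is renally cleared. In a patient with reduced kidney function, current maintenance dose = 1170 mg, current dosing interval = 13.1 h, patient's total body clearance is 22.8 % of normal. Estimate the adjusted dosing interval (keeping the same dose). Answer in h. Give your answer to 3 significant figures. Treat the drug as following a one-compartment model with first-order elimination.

57.5 h

To keep the same average steady-state level, dosing rate must scale with clearance.
CL ratio = 22.8 / 100 = 0.2280
New interval (same dose) = 13.1 / 0.2280 = 57.46 h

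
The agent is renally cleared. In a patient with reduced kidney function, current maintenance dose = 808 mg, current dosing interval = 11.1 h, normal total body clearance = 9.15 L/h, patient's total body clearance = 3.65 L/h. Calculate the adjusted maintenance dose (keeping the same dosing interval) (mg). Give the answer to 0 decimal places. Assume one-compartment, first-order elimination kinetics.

322 mg

To keep the same average steady-state level, dosing rate must scale with clearance.
CL ratio = 3.65 / 9.15 = 0.3989
New dose (same interval) = 808 × 0.3989 = 322.3 mg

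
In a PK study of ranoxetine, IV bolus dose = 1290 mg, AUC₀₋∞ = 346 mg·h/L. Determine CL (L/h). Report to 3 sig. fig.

3.73 L/h

CL = Dose / AUC = 1290 / 346 = 3.728 L/h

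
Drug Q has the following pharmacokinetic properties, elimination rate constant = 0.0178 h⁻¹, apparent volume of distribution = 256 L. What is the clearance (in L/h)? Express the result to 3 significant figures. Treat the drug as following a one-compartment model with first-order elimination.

CL = k × Vd = 0.0178 × 256 = 4.557 L/h

4.56 L/h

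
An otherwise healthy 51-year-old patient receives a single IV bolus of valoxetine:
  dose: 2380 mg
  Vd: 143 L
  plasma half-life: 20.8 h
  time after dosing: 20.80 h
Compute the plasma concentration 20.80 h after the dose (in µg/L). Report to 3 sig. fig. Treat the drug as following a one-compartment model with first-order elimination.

C₀ = Dose / Vd = 2380 / 143 = 16.64 mg/L
k = ln2 / t½ = 0.693147 / 20.8 = 0.03332 h⁻¹
t / t½ = 20.80 / 20.8 = 1 half-lives
C = C₀ × (1/2)^1 = 16.64 × 0.5000 = 8.320 mg/L
Convert: 8.320 mg/L × 1000 = 8320 µg/L

8320 µg/L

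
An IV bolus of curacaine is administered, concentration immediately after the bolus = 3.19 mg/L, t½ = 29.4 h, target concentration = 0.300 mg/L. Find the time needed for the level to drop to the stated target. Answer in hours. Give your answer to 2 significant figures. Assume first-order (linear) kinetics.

k = ln2 / t½ = 0.693147 / 29.4 = 0.02358 h⁻¹
t = ln(C₀ / C) / k = ln(3.190 / 0.300) / 0.02358
  = ln(10.63) / 0.02358 = 2.364 / 0.02358 = 100.3 h

100 h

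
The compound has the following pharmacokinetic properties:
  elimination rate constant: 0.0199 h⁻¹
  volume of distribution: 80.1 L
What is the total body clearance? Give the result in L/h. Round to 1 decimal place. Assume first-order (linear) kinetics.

1.6 L/h

CL = k × Vd = 0.0199 × 80.1 = 1.594 L/h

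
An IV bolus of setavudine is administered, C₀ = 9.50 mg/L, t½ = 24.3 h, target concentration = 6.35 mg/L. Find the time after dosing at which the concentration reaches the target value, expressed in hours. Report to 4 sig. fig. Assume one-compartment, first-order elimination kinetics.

k = ln2 / t½ = 0.693147 / 24.3 = 0.02852 h⁻¹
t = ln(C₀ / C) / k = ln(9.500 / 6.35) / 0.02852
  = ln(1.496) / 0.02852 = 0.4028 / 0.02852 = 14.12 h

14.12 h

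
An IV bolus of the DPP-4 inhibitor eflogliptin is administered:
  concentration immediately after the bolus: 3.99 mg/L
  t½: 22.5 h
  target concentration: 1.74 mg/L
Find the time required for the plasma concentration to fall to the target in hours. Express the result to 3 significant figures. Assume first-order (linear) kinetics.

k = ln2 / t½ = 0.693147 / 22.5 = 0.03081 h⁻¹
t = ln(C₀ / C) / k = ln(3.990 / 1.74) / 0.03081
  = ln(2.293) / 0.03081 = 0.8299 / 0.03081 = 26.94 h

26.9 h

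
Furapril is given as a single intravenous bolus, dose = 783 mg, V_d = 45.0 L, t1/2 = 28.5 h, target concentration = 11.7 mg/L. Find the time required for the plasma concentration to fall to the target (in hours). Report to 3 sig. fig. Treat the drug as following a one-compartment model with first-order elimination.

16.3 h

C₀ = Dose / Vd = 783.0 / 45.0 = 17.40 mg/L
k = ln2 / t½ = 0.693147 / 28.5 = 0.02432 h⁻¹
t = ln(C₀ / C) / k = ln(17.40 / 11.7) / 0.02432
  = ln(1.487) / 0.02432 = 0.3968 / 0.02432 = 16.32 h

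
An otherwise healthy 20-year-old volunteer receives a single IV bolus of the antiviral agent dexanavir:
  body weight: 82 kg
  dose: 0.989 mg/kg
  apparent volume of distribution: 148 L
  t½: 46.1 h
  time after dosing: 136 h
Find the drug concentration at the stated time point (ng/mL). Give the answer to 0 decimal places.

Total dose = 0.989 × 82 = 81.10 mg
C₀ = Dose / Vd = 81.10 / 148 = 0.5480 mg/L
k = ln2 / t½ = 0.693147 / 46.1 = 0.01504 h⁻¹
C = C₀ · e^(−k·t) = 0.5480 × e^(−0.01504 × 136)
  = 0.5480 × 0.1293 = 0.07086 mg/L
Convert: 0.07086 mg/L × 1000 = 70.86 ng/mL

71 ng/mL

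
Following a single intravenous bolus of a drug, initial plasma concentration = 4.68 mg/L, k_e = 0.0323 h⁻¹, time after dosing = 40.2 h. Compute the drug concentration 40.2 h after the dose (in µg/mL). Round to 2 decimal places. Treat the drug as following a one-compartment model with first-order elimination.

1.28 µg/mL

C = C₀ · e^(−k·t) = 4.680 × e^(−0.03230 × 40.2)
  = 4.680 × 0.2730 = 1.278 mg/L
(1.278 mg/L = 1.278 µg/mL)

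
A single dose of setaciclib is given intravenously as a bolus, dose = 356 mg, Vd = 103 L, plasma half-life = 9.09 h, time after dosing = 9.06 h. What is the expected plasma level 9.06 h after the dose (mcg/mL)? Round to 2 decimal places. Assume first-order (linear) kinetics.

C₀ = Dose / Vd = 356.0 / 103 = 3.456 mg/L
k = ln2 / t½ = 0.693147 / 9.09 = 0.07625 h⁻¹
C = C₀ · e^(−k·t) = 3.456 × e^(−0.07625 × 9.06)
  = 3.456 × 0.5012 = 1.732 mg/L
(1.732 mg/L = 1.732 mcg/mL)

1.73 mcg/mL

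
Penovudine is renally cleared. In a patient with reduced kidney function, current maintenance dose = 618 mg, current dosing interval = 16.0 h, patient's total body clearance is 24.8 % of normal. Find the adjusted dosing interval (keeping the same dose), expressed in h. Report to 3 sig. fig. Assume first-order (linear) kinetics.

64.5 h

To keep the same average steady-state level, dosing rate must scale with clearance.
CL ratio = 24.8 / 100 = 0.2480
New interval (same dose) = 16.0 / 0.2480 = 64.52 h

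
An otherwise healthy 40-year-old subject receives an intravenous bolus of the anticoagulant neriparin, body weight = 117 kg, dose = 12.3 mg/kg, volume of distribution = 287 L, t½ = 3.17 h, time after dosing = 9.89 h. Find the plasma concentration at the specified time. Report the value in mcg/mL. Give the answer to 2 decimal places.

Total dose = 12.3 × 117 = 1439 mg
C₀ = Dose / Vd = 1439 / 287 = 5.014 mg/L
k = ln2 / t½ = 0.693147 / 3.17 = 0.2187 h⁻¹
C = C₀ · e^(−k·t) = 5.014 × e^(−0.2187 × 9.89)
  = 5.014 × 0.1150 = 0.5766 mg/L
(0.5766 mg/L = 0.5766 mcg/mL)

0.58 mcg/mL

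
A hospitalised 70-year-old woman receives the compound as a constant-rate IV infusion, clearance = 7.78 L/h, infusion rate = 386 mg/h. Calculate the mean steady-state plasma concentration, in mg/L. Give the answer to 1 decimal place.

At steady state Css = R₀ / CL = 386 / 7.780 = 49.61 mg/L

49.6 mg/L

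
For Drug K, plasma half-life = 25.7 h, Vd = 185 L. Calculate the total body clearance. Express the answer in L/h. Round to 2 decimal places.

4.99 L/h

k = ln2 / t½ = 0.693147 / 25.7 = 0.02697 h⁻¹
CL = k × Vd = 0.02697 × 185 = 4.989 L/h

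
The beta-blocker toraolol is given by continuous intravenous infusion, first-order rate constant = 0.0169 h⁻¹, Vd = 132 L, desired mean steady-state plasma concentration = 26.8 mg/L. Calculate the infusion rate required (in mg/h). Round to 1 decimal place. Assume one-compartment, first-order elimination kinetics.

59.8 mg/h

CL = k × Vd = 0.01690 × 132 = 2.231 L/h
At steady state, infusion rate R₀ = Css × CL = 26.8 × 2.231 = 59.79 mg/h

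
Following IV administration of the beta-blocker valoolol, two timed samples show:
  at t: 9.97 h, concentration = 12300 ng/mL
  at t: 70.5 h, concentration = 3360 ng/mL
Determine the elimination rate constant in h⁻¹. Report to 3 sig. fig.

0.0214 h⁻¹

k = ln(C₁/C₂) / (t₂ − t₁) = ln(12300/3360) / (70.5 − 9.97)
  = 1.298 / 60.53 = 0.02144 h⁻¹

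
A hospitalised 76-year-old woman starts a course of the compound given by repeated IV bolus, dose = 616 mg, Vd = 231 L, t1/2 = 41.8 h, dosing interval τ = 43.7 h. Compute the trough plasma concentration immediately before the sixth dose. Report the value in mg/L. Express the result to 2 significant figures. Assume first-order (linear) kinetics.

C₀ per dose = Dose / Vd = 616 / 231 = 2.667 mg/L
k = ln2 / t½ = 0.693147 / 41.8 = 0.01658 h⁻¹
Fraction remaining after one interval: r = e^(−kτ) = e^(−0.01658 × 43.7) = 0.4845
Before dose 6, 5 doses have been given (aged 1τ, 2τ, 3τ, 4τ, 5τ).
C_trough = C₀ × (r + r² + … + r^5) = C₀ × r(1−r^5)/(1−r)
        = 2.667 × 0.4845 × (1 − 0.02670) / (1 − 0.4845) = 2.440 mg/L

2.4 mg/L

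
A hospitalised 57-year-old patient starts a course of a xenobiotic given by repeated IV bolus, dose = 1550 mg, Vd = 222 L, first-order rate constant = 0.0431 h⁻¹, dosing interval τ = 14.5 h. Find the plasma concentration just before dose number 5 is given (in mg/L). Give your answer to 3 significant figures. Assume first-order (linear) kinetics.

C₀ per dose = Dose / Vd = 1550 / 222 = 6.982 mg/L
Fraction remaining after one interval: r = e^(−kτ) = e^(−0.04310 × 14.5) = 0.5353
Before dose 5, 4 doses have been given (aged 1τ, 2τ, 3τ, 4τ).
C_trough = C₀ × (r + r² + … + r^4) = C₀ × r(1−r^4)/(1−r)
        = 6.982 × 0.5353 × (1 − 0.08211) / (1 − 0.5353) = 7.382 mg/L

7.38 mg/L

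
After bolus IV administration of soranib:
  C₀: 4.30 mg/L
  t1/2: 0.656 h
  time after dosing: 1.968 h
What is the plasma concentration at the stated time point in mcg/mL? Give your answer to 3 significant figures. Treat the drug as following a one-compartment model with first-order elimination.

0.538 mcg/mL

k = ln2 / t½ = 0.693147 / 0.656 = 1.057 h⁻¹
t / t½ = 1.968 / 0.656 = 3 half-lives
C = C₀ × (1/2)^3 = 4.300 × 0.1250 = 0.5375 mg/L
(0.5375 mg/L = 0.5375 mcg/mL)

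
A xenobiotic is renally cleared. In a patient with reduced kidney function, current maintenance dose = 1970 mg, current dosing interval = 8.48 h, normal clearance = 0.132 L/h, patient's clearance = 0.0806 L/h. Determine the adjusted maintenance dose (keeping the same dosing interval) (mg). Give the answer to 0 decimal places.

To keep the same average steady-state level, dosing rate must scale with clearance.
CL ratio = 0.0806 / 0.132 = 0.6106
New dose (same interval) = 1970 × 0.6106 = 1203 mg

1203 mg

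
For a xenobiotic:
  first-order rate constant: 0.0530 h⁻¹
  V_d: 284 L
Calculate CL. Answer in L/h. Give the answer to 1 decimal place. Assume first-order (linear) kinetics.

15.1 L/h

CL = k × Vd = 0.0530 × 284 = 15.05 L/h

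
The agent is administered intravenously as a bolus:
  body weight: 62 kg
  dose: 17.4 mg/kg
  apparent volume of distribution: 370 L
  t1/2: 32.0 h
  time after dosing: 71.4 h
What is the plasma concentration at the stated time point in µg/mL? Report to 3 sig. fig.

Total dose = 17.4 × 62 = 1079 mg
C₀ = Dose / Vd = 1079 / 370 = 2.916 mg/L
k = ln2 / t½ = 0.693147 / 32.0 = 0.02166 h⁻¹
C = C₀ · e^(−k·t) = 2.916 × e^(−0.02166 × 71.4)
  = 2.916 × 0.2130 = 0.6211 mg/L
(0.6211 mg/L = 0.6211 µg/mL)

0.621 µg/mL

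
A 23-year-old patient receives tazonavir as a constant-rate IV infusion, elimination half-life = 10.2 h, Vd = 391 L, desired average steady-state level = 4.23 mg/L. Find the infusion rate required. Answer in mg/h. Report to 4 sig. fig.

112.4 mg/h

k = ln2 / t½ = 0.693147 / 10.2 = 0.06796 h⁻¹
CL = k × Vd = 0.06796 × 391 = 26.57 L/h
At steady state, infusion rate R₀ = Css × CL = 4.23 × 26.57 = 112.4 mg/h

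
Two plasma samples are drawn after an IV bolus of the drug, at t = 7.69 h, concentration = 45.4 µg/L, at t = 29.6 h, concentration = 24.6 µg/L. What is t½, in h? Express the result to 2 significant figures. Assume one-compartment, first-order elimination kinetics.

k = ln(C₁/C₂) / (t₂ − t₁) = ln(45.4/24.6) / (29.6 − 7.69)
  = 0.6128 / 21.91 = 0.02797 h⁻¹
t½ = ln2 / k = 0.693147 / 0.02797 = 24.78 h

25 h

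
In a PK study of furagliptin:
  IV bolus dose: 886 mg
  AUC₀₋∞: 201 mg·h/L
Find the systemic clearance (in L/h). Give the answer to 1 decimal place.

4.4 L/h

CL = Dose / AUC = 886 / 201 = 4.408 L/h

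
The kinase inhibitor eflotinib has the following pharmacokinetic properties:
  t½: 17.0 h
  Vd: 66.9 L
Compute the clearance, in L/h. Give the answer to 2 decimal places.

2.73 L/h

k = ln2 / t½ = 0.693147 / 17.0 = 0.04077 h⁻¹
CL = k × Vd = 0.04077 × 66.9 = 2.728 L/h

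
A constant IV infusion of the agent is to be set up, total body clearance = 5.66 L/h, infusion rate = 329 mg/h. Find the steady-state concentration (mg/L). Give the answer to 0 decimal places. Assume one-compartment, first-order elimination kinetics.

58 mg/L

At steady state Css = R₀ / CL = 329 / 5.660 = 58.13 mg/L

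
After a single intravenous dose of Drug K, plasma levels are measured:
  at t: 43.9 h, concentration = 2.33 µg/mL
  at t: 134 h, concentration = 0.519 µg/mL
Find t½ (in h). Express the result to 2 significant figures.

k = ln(C₁/C₂) / (t₂ − t₁) = ln(2.33/0.519) / (134 − 43.9)
  = 1.502 / 90.10 = 0.01667 h⁻¹
t½ = ln2 / k = 0.693147 / 0.01667 = 41.58 h

42 h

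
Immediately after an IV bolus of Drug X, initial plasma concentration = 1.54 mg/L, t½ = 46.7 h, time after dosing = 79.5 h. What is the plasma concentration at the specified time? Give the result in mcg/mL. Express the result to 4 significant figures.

0.4732 mcg/mL

k = ln2 / t½ = 0.693147 / 46.7 = 0.01484 h⁻¹
C = C₀ · e^(−k·t) = 1.540 × e^(−0.01484 × 79.5)
  = 1.540 × 0.3073 = 0.4732 mg/L
(0.4732 mg/L = 0.4732 mcg/mL)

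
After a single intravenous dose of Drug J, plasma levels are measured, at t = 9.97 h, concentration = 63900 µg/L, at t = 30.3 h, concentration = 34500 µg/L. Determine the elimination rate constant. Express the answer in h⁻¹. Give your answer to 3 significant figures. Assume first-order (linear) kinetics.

k = ln(C₁/C₂) / (t₂ − t₁) = ln(63900/34500) / (30.3 − 9.97)
  = 0.6164 / 20.33 = 0.03032 h⁻¹

0.0303 h⁻¹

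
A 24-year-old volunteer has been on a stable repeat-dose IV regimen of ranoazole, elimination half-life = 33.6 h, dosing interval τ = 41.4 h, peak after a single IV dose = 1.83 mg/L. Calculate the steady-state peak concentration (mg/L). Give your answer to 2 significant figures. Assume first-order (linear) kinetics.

k = ln2 / t½ = 0.693147 / 33.6 = 0.02063 h⁻¹
e^(−kτ) = e^(−0.02063 × 41.4) = 0.4257
Accumulation ratio R = 1 / (1 − e^(−kτ)) = 1 / (1 − 0.4257) = 1.741
Steady-state peak = C₀ × R = 1.83 × 1.741 = 3.186 mg/L

3.2 mg/L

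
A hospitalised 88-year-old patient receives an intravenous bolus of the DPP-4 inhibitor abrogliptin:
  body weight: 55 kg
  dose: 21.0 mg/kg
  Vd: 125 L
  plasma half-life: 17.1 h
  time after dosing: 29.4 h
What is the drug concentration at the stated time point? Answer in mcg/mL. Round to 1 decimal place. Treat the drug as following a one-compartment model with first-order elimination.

2.8 mcg/mL

Total dose = 21.0 × 55 = 1155 mg
C₀ = Dose / Vd = 1155 / 125 = 9.240 mg/L
k = ln2 / t½ = 0.693147 / 17.1 = 0.04053 h⁻¹
C = C₀ · e^(−k·t) = 9.240 × e^(−0.04053 × 29.4)
  = 9.240 × 0.3037 = 2.806 mg/L
(2.806 mg/L = 2.806 mcg/mL)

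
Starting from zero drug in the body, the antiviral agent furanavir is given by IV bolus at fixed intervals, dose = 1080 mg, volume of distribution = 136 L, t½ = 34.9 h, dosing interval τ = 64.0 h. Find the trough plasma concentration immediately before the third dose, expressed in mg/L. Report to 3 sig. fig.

C₀ per dose = Dose / Vd = 1080 / 136 = 7.941 mg/L
k = ln2 / t½ = 0.693147 / 34.9 = 0.01986 h⁻¹
Fraction remaining after one interval: r = e^(−kτ) = e^(−0.01986 × 64.0) = 0.2805
Before dose 3, 2 doses have been given (aged 1τ, 2τ).
C_trough = C₀ × (r + r²) = 7.941 × (0.2805 + 0.07868) = 2.852 mg/L

2.85 mg/L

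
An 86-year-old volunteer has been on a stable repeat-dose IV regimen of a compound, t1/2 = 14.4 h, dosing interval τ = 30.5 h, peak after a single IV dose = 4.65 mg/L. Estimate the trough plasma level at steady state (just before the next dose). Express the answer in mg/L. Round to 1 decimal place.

1.4 mg/L

k = ln2 / t½ = 0.693147 / 14.4 = 0.04814 h⁻¹
e^(−kτ) = e^(−0.04814 × 30.5) = 0.2303
Accumulation ratio R = 1 / (1 − e^(−kτ)) = 1 / (1 − 0.2303) = 1.299
Steady-state trough = C₀ × R × e^(−kτ) = 4.65 × 1.299 × 0.2303 = 1.391 mg/L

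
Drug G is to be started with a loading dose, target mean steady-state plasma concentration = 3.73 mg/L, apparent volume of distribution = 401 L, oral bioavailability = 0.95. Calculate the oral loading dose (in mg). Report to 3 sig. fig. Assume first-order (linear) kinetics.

LD = Css × Vd / F = 3.73 × 401 / 0.95 = 1574 mg

1570 mg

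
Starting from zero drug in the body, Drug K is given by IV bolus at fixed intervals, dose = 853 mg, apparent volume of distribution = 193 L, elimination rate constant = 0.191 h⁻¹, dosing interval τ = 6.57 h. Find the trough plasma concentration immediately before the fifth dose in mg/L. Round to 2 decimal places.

C₀ per dose = Dose / Vd = 853 / 193 = 4.420 mg/L
Fraction remaining after one interval: r = e^(−kτ) = e^(−0.1910 × 6.57) = 0.2851
Before dose 5, 4 doses have been given (aged 1τ, 2τ, 3τ, 4τ).
C_trough = C₀ × (r + r² + … + r^4) = C₀ × r(1−r^4)/(1−r)
        = 4.420 × 0.2851 × (1 − 0.006607) / (1 − 0.2851) = 1.751 mg/L

1.75 mg/L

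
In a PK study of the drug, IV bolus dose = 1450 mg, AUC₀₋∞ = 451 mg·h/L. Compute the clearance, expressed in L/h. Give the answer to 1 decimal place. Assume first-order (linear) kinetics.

CL = Dose / AUC = 1450 / 451 = 3.215 L/h

3.2 L/h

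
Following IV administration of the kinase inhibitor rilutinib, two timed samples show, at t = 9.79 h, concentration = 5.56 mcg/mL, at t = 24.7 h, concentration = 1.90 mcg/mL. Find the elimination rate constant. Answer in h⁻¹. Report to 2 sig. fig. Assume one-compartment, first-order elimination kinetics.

k = ln(C₁/C₂) / (t₂ − t₁) = ln(5.56/1.90) / (24.7 − 9.79)
  = 1.074 / 14.91 = 0.07203 h⁻¹

0.072 h⁻¹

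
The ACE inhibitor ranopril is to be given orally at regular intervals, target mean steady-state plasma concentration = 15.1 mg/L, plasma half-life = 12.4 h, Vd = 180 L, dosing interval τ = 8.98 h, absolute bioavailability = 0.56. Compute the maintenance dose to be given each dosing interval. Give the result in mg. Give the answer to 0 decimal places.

k = ln2 / t½ = 0.693147 / 12.4 = 0.05590 h⁻¹
CL = k × Vd = 0.05590 × 180 = 10.06 L/h
At steady state, F × (Dose/τ) = Css × CL.
Dose = Css × CL × τ / F = 15.1 × 10.06 × 8.98 / 0.56 = 2436 mg

2436 mg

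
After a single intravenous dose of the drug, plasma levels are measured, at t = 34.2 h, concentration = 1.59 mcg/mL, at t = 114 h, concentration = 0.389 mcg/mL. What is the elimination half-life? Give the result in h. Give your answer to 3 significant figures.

k = ln(C₁/C₂) / (t₂ − t₁) = ln(1.59/0.389) / (114 − 34.2)
  = 1.408 / 79.80 = 0.01764 h⁻¹
t½ = ln2 / k = 0.693147 / 0.01764 = 39.29 h

39.3 h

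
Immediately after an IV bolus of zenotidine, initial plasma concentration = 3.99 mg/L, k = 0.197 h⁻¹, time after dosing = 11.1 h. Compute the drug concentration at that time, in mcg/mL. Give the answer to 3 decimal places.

C = C₀ · e^(−k·t) = 3.990 × e^(−0.1970 × 11.1)
  = 3.990 × 0.1123 = 0.4481 mg/L
(0.4481 mg/L = 0.4481 mcg/mL)

0.448 mcg/mL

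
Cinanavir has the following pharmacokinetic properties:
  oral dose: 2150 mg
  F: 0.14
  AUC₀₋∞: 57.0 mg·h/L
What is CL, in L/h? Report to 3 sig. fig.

5.28 L/h

CL = F·Dose / AUC = 0.14 × 2150 / 57.0 = 5.281 L/h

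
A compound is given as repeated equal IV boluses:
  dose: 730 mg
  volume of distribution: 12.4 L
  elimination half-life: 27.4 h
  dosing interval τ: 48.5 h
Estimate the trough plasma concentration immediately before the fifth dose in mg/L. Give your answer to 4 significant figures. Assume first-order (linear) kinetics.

24.24 mg/L

C₀ per dose = Dose / Vd = 730 / 12.4 = 58.87 mg/L
k = ln2 / t½ = 0.693147 / 27.4 = 0.02530 h⁻¹
Fraction remaining after one interval: r = e^(−kτ) = e^(−0.02530 × 48.5) = 0.2932
Before dose 5, 4 doses have been given (aged 1τ, 2τ, 3τ, 4τ).
C_trough = C₀ × (r + r² + … + r^4) = C₀ × r(1−r^4)/(1−r)
        = 58.87 × 0.2932 × (1 − 0.007390) / (1 − 0.2932) = 24.24 mg/L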